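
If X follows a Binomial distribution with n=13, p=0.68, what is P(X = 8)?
0.197424

We have X ~ Binomial(n=13, p=0.68).

For a Binomial distribution, the PMF gives us the probability of each outcome.

Using the PMF formula:
P(X = 8) = 0.197424

Rounded to 4 decimal places: 0.1974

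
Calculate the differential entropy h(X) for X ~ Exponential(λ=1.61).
0.5238 nats

We have X ~ Exponential(λ=1.61).

The differential entropy measures the uncertainty or information content of the distribution.

For an Exponential distribution with λ=1.61:
h(X) = 0.5238 nats

(In bits, this would be 0.7556 bits.)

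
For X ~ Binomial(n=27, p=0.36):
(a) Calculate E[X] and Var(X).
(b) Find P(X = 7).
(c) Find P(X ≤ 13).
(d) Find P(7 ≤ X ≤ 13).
(a) E[X] = 9.7200, Var(X) = 6.2208
(b) P(X = 7) = 0.092501
(c) P(X ≤ 13) = 0.933014
(d) P(7 ≤ X ≤ 13) = 0.837563

We have X ~ Binomial(n=27, p=0.36).

(a) Moments:
E[X] = 9.7200
Var(X) = 6.2208
σ = √Var(X) = 2.4942

(b) Point probability using PMF:
P(X = 7) = 0.092501

(c) Cumulative probability using CDF:
P(X ≤ 13) = F(13) = 0.933014

(d) Range probability:
P(7 ≤ X ≤ 13) = P(X ≤ 13) - P(X ≤ 6)
                   = F(13) - F(6)
                   = 0.933014 - 0.095451
                   = 0.837563

This means approximately 83.8% of outcomes fall in the interval [7, 13].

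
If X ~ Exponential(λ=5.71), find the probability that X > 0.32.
0.160863

We have X ~ Exponential(λ=5.71).

P(X > 0.32) = 1 - P(X ≤ 0.32)
                = 1 - F(0.32)
                = 1 - 0.839137
                = 0.160863

So there's approximately a 16.1% chance that X exceeds 0.32.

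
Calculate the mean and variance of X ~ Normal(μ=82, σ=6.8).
E[X] = 82.0000, Var(X) = 46.2400

We have X ~ Normal(μ=82, σ=6.8).

For a Normal distribution with μ=82, σ=6.8:

Expected value:
E[X] = 82.0000

Variance:
Var(X) = 46.2400

Standard deviation:
σ = √Var(X) = 6.8000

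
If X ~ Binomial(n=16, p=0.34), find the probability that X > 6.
0.281896

We have X ~ Binomial(n=16, p=0.34).

P(X > 6) = 1 - P(X ≤ 6)
                = 1 - F(6)
                = 1 - 0.718104
                = 0.281896

So there's approximately a 28.2% chance that X exceeds 6.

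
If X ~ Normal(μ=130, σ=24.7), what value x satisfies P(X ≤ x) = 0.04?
86.7581

We have X ~ Normal(μ=130, σ=24.7).

We want to find x such that P(X ≤ x) = 0.04.

This is the 4th percentile, which means 4% of values fall below this point.

Using the inverse CDF (quantile function):
x = F⁻¹(0.04) = 86.7581

Verification: P(X ≤ 86.7581) = 0.04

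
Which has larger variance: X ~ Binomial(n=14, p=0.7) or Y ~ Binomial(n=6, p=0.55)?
X has larger variance (2.9400 > 1.4850)

Compute the variance for each distribution:

X ~ Binomial(n=14, p=0.7):
Var(X) = 2.9400

Y ~ Binomial(n=6, p=0.55):
Var(Y) = 1.4850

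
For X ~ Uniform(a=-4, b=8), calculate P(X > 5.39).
0.217500

We have X ~ Uniform(a=-4, b=8).

P(X > 5.39) = 1 - P(X ≤ 5.39)
                = 1 - F(5.39)
                = 1 - 0.782500
                = 0.217500

So there's approximately a 21.7% chance that X exceeds 5.39.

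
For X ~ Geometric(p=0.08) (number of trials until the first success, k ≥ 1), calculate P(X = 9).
0.041058

We have X ~ Geometric(p=0.08) (number of trials until the first success, k ≥ 1).

For a Geometric distribution, the PMF gives us the probability of each outcome.

Using the PMF formula:
P(X = 9) = 0.041058

Rounded to 4 decimal places: 0.0411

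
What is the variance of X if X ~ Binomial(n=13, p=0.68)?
2.8288

We have X ~ Binomial(n=13, p=0.68).

For a Binomial distribution with n=13, p=0.68:
Var(X) = 2.8288

The variance measures the spread of the distribution around the mean.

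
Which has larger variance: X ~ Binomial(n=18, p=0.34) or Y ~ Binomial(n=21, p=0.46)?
Y has larger variance (5.2164 > 4.0392)

Compute the variance for each distribution:

X ~ Binomial(n=18, p=0.34):
Var(X) = 4.0392

Y ~ Binomial(n=21, p=0.46):
Var(Y) = 5.2164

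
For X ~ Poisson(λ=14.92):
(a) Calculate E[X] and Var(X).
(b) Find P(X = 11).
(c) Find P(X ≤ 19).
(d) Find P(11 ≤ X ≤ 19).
(a) E[X] = 14.9200, Var(X) = 14.9200
(b) P(X = 11) = 0.067706
(c) P(X ≤ 19) = 0.879631
(d) P(11 ≤ X ≤ 19) = 0.757226

We have X ~ Poisson(λ=14.92).

(a) Moments:
E[X] = 14.9200
Var(X) = 14.9200
σ = √Var(X) = 3.8626

(b) Point probability using PMF:
P(X = 11) = 0.067706

(c) Cumulative probability using CDF:
P(X ≤ 19) = F(19) = 0.879631

(d) Range probability:
P(11 ≤ X ≤ 19) = P(X ≤ 19) - P(X ≤ 10)
                   = F(19) - F(10)
                   = 0.879631 - 0.122405
                   = 0.757226

This means approximately 75.7% of outcomes fall in the interval [11, 19].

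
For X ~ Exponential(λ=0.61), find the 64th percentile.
1.6748

We have X ~ Exponential(λ=0.61).

We want to find x such that P(X ≤ x) = 0.64.

This is the 64th percentile, which means 64% of values fall below this point.

Using the inverse CDF (quantile function):
x = F⁻¹(0.64) = 1.6748

Verification: P(X ≤ 1.6748) = 0.64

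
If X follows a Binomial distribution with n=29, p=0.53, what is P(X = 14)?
0.129110

We have X ~ Binomial(n=29, p=0.53).

For a Binomial distribution, the PMF gives us the probability of each outcome.

Using the PMF formula:
P(X = 14) = 0.129110

Rounded to 4 decimal places: 0.1291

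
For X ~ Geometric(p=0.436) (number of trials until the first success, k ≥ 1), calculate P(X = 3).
0.138690

We have X ~ Geometric(p=0.436) (number of trials until the first success, k ≥ 1).

For a Geometric distribution, the PMF gives us the probability of each outcome.

Using the PMF formula:
P(X = 3) = 0.138690

Rounded to 4 decimal places: 0.1387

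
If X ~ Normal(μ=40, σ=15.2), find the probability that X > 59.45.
0.100342

We have X ~ Normal(μ=40, σ=15.2).

P(X > 59.45) = 1 - P(X ≤ 59.45)
                = 1 - F(59.45)
                = 1 - 0.899658
                = 0.100342

So there's approximately a 10.0% chance that X exceeds 59.45.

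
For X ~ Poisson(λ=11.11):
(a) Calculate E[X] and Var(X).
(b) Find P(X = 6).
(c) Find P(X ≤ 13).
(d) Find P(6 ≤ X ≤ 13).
(a) E[X] = 11.1100, Var(X) = 11.1100
(b) P(X = 6) = 0.039079
(c) P(X ≤ 13) = 0.771005
(d) P(6 ≤ X ≤ 13) = 0.735879

We have X ~ Poisson(λ=11.11).

(a) Moments:
E[X] = 11.1100
Var(X) = 11.1100
σ = √Var(X) = 3.3332

(b) Point probability using PMF:
P(X = 6) = 0.039079

(c) Cumulative probability using CDF:
P(X ≤ 13) = F(13) = 0.771005

(d) Range probability:
P(6 ≤ X ≤ 13) = P(X ≤ 13) - P(X ≤ 5)
                   = F(13) - F(5)
                   = 0.771005 - 0.035127
                   = 0.735879

This means approximately 73.6% of outcomes fall in the interval [6, 13].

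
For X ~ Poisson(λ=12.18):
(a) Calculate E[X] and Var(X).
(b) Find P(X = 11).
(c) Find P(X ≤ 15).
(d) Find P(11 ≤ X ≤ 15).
(a) E[X] = 12.1800, Var(X) = 12.1800
(b) P(X = 11) = 0.112527
(c) P(X ≤ 15) = 0.831095
(d) P(11 ≤ X ≤ 15) = 0.502449

We have X ~ Poisson(λ=12.18).

(a) Moments:
E[X] = 12.1800
Var(X) = 12.1800
σ = √Var(X) = 3.4900

(b) Point probability using PMF:
P(X = 11) = 0.112527

(c) Cumulative probability using CDF:
P(X ≤ 15) = F(15) = 0.831095

(d) Range probability:
P(11 ≤ X ≤ 15) = P(X ≤ 15) - P(X ≤ 10)
                   = F(15) - F(10)
                   = 0.831095 - 0.328646
                   = 0.502449

This means approximately 50.2% of outcomes fall in the interval [11, 15].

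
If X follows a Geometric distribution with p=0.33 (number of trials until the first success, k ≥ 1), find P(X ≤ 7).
0.939393

We have X ~ Geometric(p=0.33) (number of trials until the first success, k ≥ 1).

The CDF gives us P(X ≤ k).

Using the CDF:
P(X ≤ 7) = 0.939393

This means there's approximately a 93.9% chance that X is at most 7.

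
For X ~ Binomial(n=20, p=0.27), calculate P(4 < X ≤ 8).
0.598517

We have X ~ Binomial(n=20, p=0.27).

To find P(4 < X ≤ 8), we use:
P(4 < X ≤ 8) = P(X ≤ 8) - P(X ≤ 4)
                 = F(8) - F(4)
                 = 0.936026 - 0.337510
                 = 0.598517

So there's approximately a 59.9% chance that X falls in this range.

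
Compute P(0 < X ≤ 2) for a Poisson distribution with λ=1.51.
0.585422

We have X ~ Poisson(λ=1.51).

To find P(0 < X ≤ 2), we use:
P(0 < X ≤ 2) = P(X ≤ 2) - P(X ≤ 0)
                 = F(2) - F(0)
                 = 0.806332 - 0.220910
                 = 0.585422

So there's approximately a 58.5% chance that X falls in this range.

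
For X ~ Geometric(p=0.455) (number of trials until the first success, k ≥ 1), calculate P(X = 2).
0.247975

We have X ~ Geometric(p=0.455) (number of trials until the first success, k ≥ 1).

For a Geometric distribution, the PMF gives us the probability of each outcome.

Using the PMF formula:
P(X = 2) = 0.247975

Rounded to 4 decimal places: 0.2480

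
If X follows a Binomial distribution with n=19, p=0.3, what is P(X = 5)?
0.191639

We have X ~ Binomial(n=19, p=0.3).

For a Binomial distribution, the PMF gives us the probability of each outcome.

Using the PMF formula:
P(X = 5) = 0.191639

Rounded to 4 decimal places: 0.1916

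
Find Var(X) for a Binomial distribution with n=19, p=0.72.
3.8304

We have X ~ Binomial(n=19, p=0.72).

For a Binomial distribution with n=19, p=0.72:
Var(X) = 3.8304

The variance measures the spread of the distribution around the mean.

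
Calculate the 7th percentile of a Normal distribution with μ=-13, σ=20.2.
-42.8110

We have X ~ Normal(μ=-13, σ=20.2).

We want to find x such that P(X ≤ x) = 0.07.

This is the 7th percentile, which means 7% of values fall below this point.

Using the inverse CDF (quantile function):
x = F⁻¹(0.07) = -42.8110

Verification: P(X ≤ -42.8110) = 0.07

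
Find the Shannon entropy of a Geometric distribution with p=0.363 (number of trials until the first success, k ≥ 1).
1.8048 nats

We have X ~ Geometric(p=0.363) (number of trials until the first success, k ≥ 1).

The Shannon entropy measures the uncertainty or information content of the distribution.

For a Geometric distribution with p=0.363 (number of trials until the first success, k ≥ 1):
H(X) = 1.8048 nats

(In bits, this would be 2.6037 bits.)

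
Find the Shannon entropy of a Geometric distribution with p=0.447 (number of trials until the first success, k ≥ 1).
1.5381 nats

We have X ~ Geometric(p=0.447) (number of trials until the first success, k ≥ 1).

The Shannon entropy measures the uncertainty or information content of the distribution.

For a Geometric distribution with p=0.447 (number of trials until the first success, k ≥ 1):
H(X) = 1.5381 nats

(In bits, this would be 2.2190 bits.)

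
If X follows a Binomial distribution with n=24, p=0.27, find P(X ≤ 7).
0.689917

We have X ~ Binomial(n=24, p=0.27).

The CDF gives us P(X ≤ k).

Using the CDF:
P(X ≤ 7) = 0.689917

This means there's approximately a 69.0% chance that X is at most 7.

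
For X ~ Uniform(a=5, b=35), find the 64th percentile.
24.2000

We have X ~ Uniform(a=5, b=35).

We want to find x such that P(X ≤ x) = 0.64.

This is the 64th percentile, which means 64% of values fall below this point.

Using the inverse CDF (quantile function):
x = F⁻¹(0.64) = 24.2000

Verification: P(X ≤ 24.2000) = 0.64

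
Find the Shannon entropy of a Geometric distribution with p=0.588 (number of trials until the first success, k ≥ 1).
1.1523 nats

We have X ~ Geometric(p=0.588) (number of trials until the first success, k ≥ 1).

The Shannon entropy measures the uncertainty or information content of the distribution.

For a Geometric distribution with p=0.588 (number of trials until the first success, k ≥ 1):
H(X) = 1.1523 nats

(In bits, this would be 1.6625 bits.)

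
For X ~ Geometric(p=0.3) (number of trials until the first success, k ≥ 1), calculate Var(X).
7.7778

We have X ~ Geometric(p=0.3) (number of trials until the first success, k ≥ 1).

For a Geometric distribution with p=0.3 (number of trials until the first success, k ≥ 1):
Var(X) = 7.7778

The variance measures the spread of the distribution around the mean.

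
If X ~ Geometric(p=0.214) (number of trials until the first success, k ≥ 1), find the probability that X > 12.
0.055599

We have X ~ Geometric(p=0.214) (number of trials until the first success, k ≥ 1).

P(X > 12) = 1 - P(X ≤ 12)
                = 1 - F(12)
                = 1 - 0.944401
                = 0.055599

So there's approximately a 5.6% chance that X exceeds 12.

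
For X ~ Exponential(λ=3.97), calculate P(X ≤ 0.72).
0.942640

We have X ~ Exponential(λ=3.97).

The CDF gives us P(X ≤ k).

Using the CDF:
P(X ≤ 0.72) = 0.942640

This means there's approximately a 94.3% chance that X is at most 0.72.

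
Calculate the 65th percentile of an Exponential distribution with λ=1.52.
0.6907

We have X ~ Exponential(λ=1.52).

We want to find x such that P(X ≤ x) = 0.65.

This is the 65th percentile, which means 65% of values fall below this point.

Using the inverse CDF (quantile function):
x = F⁻¹(0.65) = 0.6907

Verification: P(X ≤ 0.6907) = 0.65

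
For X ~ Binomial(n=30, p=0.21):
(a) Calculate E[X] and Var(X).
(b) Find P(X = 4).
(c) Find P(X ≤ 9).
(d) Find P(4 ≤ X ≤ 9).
(a) E[X] = 6.3000, Var(X) = 4.9770
(b) P(X = 4) = 0.116148
(c) P(X ≤ 9) = 0.919365
(d) P(4 ≤ X ≤ 9) = 0.820925

We have X ~ Binomial(n=30, p=0.21).

(a) Moments:
E[X] = 6.3000
Var(X) = 4.9770
σ = √Var(X) = 2.2309

(b) Point probability using PMF:
P(X = 4) = 0.116148

(c) Cumulative probability using CDF:
P(X ≤ 9) = F(9) = 0.919365

(d) Range probability:
P(4 ≤ X ≤ 9) = P(X ≤ 9) - P(X ≤ 3)
                   = F(9) - F(3)
                   = 0.919365 - 0.098440
                   = 0.820925

This means approximately 82.1% of outcomes fall in the interval [4, 9].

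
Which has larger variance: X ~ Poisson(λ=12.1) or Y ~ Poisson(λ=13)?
Y has larger variance (13.0000 > 12.1000)

Compute the variance for each distribution:

X ~ Poisson(λ=12.1):
Var(X) = 12.1000

Y ~ Poisson(λ=13):
Var(Y) = 13.0000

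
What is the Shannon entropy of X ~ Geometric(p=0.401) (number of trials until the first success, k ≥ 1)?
1.6793 nats

We have X ~ Geometric(p=0.401) (number of trials until the first success, k ≥ 1).

The Shannon entropy measures the uncertainty or information content of the distribution.

For a Geometric distribution with p=0.401 (number of trials until the first success, k ≥ 1):
H(X) = 1.6793 nats

(In bits, this would be 2.4228 bits.)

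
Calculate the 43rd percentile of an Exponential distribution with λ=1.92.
0.2928

We have X ~ Exponential(λ=1.92).

We want to find x such that P(X ≤ x) = 0.43.

This is the 43rd percentile, which means 43% of values fall below this point.

Using the inverse CDF (quantile function):
x = F⁻¹(0.43) = 0.2928

Verification: P(X ≤ 0.2928) = 0.43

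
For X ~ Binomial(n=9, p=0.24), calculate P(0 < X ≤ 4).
0.873859

We have X ~ Binomial(n=9, p=0.24).

To find P(0 < X ≤ 4), we use:
P(0 < X ≤ 4) = P(X ≤ 4) - P(X ≤ 0)
                 = F(4) - F(0)
                 = 0.958450 - 0.084591
                 = 0.873859

So there's approximately a 87.4% chance that X falls in this range.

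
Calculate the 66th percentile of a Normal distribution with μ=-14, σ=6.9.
-11.1540

We have X ~ Normal(μ=-14, σ=6.9).

We want to find x such that P(X ≤ x) = 0.66.

This is the 66th percentile, which means 66% of values fall below this point.

Using the inverse CDF (quantile function):
x = F⁻¹(0.66) = -11.1540

Verification: P(X ≤ -11.1540) = 0.66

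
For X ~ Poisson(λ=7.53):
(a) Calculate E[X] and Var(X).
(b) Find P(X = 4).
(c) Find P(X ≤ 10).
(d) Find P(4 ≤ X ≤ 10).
(a) E[X] = 7.5300, Var(X) = 7.5300
(b) P(X = 4) = 0.071900
(c) P(X ≤ 10) = 0.859650
(d) P(4 ≤ X ≤ 10) = 0.801661

We have X ~ Poisson(λ=7.53).

(a) Moments:
E[X] = 7.5300
Var(X) = 7.5300
σ = √Var(X) = 2.7441

(b) Point probability using PMF:
P(X = 4) = 0.071900

(c) Cumulative probability using CDF:
P(X ≤ 10) = F(10) = 0.859650

(d) Range probability:
P(4 ≤ X ≤ 10) = P(X ≤ 10) - P(X ≤ 3)
                   = F(10) - F(3)
                   = 0.859650 - 0.057989
                   = 0.801661

This means approximately 80.2% of outcomes fall in the interval [4, 10].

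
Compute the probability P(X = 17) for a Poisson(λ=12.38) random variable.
0.044526

We have X ~ Poisson(λ=12.38).

For a Poisson distribution, the PMF gives us the probability of each outcome.

Using the PMF formula:
P(X = 17) = 0.044526

Rounded to 4 decimal places: 0.0445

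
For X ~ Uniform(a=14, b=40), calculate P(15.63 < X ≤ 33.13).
0.673077

We have X ~ Uniform(a=14, b=40).

To find P(15.63 < X ≤ 33.13), we use:
P(15.63 < X ≤ 33.13) = P(X ≤ 33.13) - P(X ≤ 15.63)
                 = F(33.13) - F(15.63)
                 = 0.735769 - 0.062692
                 = 0.673077

So there's approximately a 67.3% chance that X falls in this range.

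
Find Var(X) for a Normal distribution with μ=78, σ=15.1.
228.0100

We have X ~ Normal(μ=78, σ=15.1).

For a Normal distribution with μ=78, σ=15.1:
Var(X) = 228.0100

The variance measures the spread of the distribution around the mean.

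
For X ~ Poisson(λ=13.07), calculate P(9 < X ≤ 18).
0.766112

We have X ~ Poisson(λ=13.07).

To find P(9 < X ≤ 18), we use:
P(9 < X ≤ 18) = P(X ≤ 18) - P(X ≤ 9)
                 = F(18) - F(9)
                 = 0.927350 - 0.161238
                 = 0.766112

So there's approximately a 76.6% chance that X falls in this range.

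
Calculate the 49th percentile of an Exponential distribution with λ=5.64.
0.1194

We have X ~ Exponential(λ=5.64).

We want to find x such that P(X ≤ x) = 0.49.

This is the 49th percentile, which means 49% of values fall below this point.

Using the inverse CDF (quantile function):
x = F⁻¹(0.49) = 0.1194

Verification: P(X ≤ 0.1194) = 0.49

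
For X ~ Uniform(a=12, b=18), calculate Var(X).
3.0000

We have X ~ Uniform(a=12, b=18).

For a Uniform distribution with a=12, b=18:
Var(X) = 3.0000

The variance measures the spread of the distribution around the mean.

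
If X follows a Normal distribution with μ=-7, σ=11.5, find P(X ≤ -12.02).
0.331229

We have X ~ Normal(μ=-7, σ=11.5).

The CDF gives us P(X ≤ k).

Using the CDF:
P(X ≤ -12.02) = 0.331229

This means there's approximately a 33.1% chance that X is at most -12.02.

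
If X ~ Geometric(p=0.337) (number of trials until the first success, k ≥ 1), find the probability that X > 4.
0.193221

We have X ~ Geometric(p=0.337) (number of trials until the first success, k ≥ 1).

P(X > 4) = 1 - P(X ≤ 4)
                = 1 - F(4)
                = 1 - 0.806779
                = 0.193221

So there's approximately a 19.3% chance that X exceeds 4.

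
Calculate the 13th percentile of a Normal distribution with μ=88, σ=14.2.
72.0052

We have X ~ Normal(μ=88, σ=14.2).

We want to find x such that P(X ≤ x) = 0.13.

This is the 13th percentile, which means 13% of values fall below this point.

Using the inverse CDF (quantile function):
x = F⁻¹(0.13) = 72.0052

Verification: P(X ≤ 72.0052) = 0.13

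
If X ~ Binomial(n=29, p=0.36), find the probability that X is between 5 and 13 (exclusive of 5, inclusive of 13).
0.857111

We have X ~ Binomial(n=29, p=0.36).

To find P(5 < X ≤ 13), we use:
P(5 < X ≤ 13) = P(X ≤ 13) - P(X ≤ 5)
                 = F(13) - F(5)
                 = 0.880724 - 0.023613
                 = 0.857111

So there's approximately a 85.7% chance that X falls in this range.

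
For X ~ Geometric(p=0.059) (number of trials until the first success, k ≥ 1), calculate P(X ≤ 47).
0.942626

We have X ~ Geometric(p=0.059) (number of trials until the first success, k ≥ 1).

The CDF gives us P(X ≤ k).

Using the CDF:
P(X ≤ 47) = 0.942626

This means there's approximately a 94.3% chance that X is at most 47.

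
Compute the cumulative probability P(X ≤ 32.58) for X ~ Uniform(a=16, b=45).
0.571724

We have X ~ Uniform(a=16, b=45).

The CDF gives us P(X ≤ k).

Using the CDF:
P(X ≤ 32.58) = 0.571724

This means there's approximately a 57.2% chance that X is at most 32.58.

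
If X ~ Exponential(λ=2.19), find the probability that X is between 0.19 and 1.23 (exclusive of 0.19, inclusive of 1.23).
0.591984

We have X ~ Exponential(λ=2.19).

To find P(0.19 < X ≤ 1.23), we use:
P(0.19 < X ≤ 1.23) = P(X ≤ 1.23) - P(X ≤ 0.19)
                 = F(1.23) - F(0.19)
                 = 0.932370 - 0.340386
                 = 0.591984

So there's approximately a 59.2% chance that X falls in this range.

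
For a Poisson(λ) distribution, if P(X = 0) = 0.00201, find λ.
λ = 6.2096

For a Poisson(λ) distribution, the PMF at 0 is:
P(X = 0) = λ^0 e^(-λ) / 0! = e^(-λ)

Given P(X = 0) = 0.00201:
e^(-λ) = 0.00201
-λ = ln(0.00201)
λ = -ln(0.00201) = 6.2096

Verification: e^(-6.2096) = 0.00201 ✓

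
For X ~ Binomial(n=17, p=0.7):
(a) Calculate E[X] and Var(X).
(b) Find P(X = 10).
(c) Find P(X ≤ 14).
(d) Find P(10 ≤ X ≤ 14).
(a) E[X] = 11.9000, Var(X) = 3.5700
(b) P(X = 10) = 0.120145
(c) P(X ≤ 14) = 0.922615
(d) P(10 ≤ X ≤ 14) = 0.817975

We have X ~ Binomial(n=17, p=0.7).

(a) Moments:
E[X] = 11.9000
Var(X) = 3.5700
σ = √Var(X) = 1.8894

(b) Point probability using PMF:
P(X = 10) = 0.120145

(c) Cumulative probability using CDF:
P(X ≤ 14) = F(14) = 0.922615

(d) Range probability:
P(10 ≤ X ≤ 14) = P(X ≤ 14) - P(X ≤ 9)
                   = F(14) - F(9)
                   = 0.922615 - 0.104640
                   = 0.817975

This means approximately 81.8% of outcomes fall in the interval [10, 14].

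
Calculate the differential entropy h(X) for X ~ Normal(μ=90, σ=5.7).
3.1594 nats

We have X ~ Normal(μ=90, σ=5.7).

The differential entropy measures the uncertainty or information content of the distribution.

For a Normal distribution with μ=90, σ=5.7:
h(X) = 3.1594 nats

(In bits, this would be 4.5581 bits.)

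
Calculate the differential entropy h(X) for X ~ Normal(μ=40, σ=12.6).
3.9526 nats

We have X ~ Normal(μ=40, σ=12.6).

The differential entropy measures the uncertainty or information content of the distribution.

For a Normal distribution with μ=40, σ=12.6:
h(X) = 3.9526 nats

(In bits, this would be 5.7024 bits.)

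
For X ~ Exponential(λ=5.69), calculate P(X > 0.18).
0.359084

We have X ~ Exponential(λ=5.69).

P(X > 0.18) = 1 - P(X ≤ 0.18)
                = 1 - F(0.18)
                = 1 - 0.640916
                = 0.359084

So there's approximately a 35.9% chance that X exceeds 0.18.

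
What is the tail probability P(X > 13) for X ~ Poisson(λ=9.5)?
0.101864

We have X ~ Poisson(λ=9.5).

P(X > 13) = 1 - P(X ≤ 13)
                = 1 - F(13)
                = 1 - 0.898136
                = 0.101864

So there's approximately a 10.2% chance that X exceeds 13.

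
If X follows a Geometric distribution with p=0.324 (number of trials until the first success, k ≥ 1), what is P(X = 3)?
0.148060

We have X ~ Geometric(p=0.324) (number of trials until the first success, k ≥ 1).

For a Geometric distribution, the PMF gives us the probability of each outcome.

Using the PMF formula:
P(X = 3) = 0.148060

Rounded to 4 decimal places: 0.1481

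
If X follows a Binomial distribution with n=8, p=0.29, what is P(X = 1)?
0.211007

We have X ~ Binomial(n=8, p=0.29).

For a Binomial distribution, the PMF gives us the probability of each outcome.

Using the PMF formula:
P(X = 1) = 0.211007

Rounded to 4 decimal places: 0.2110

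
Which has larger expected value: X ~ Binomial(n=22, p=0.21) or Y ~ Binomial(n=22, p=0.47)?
Y has larger mean (10.3400 > 4.6200)

Compute the expected value for each distribution:

X ~ Binomial(n=22, p=0.21):
E[X] = 4.6200

Y ~ Binomial(n=22, p=0.47):
E[Y] = 10.3400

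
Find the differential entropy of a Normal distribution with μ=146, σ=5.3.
3.0866 nats

We have X ~ Normal(μ=146, σ=5.3).

The differential entropy measures the uncertainty or information content of the distribution.

For a Normal distribution with μ=146, σ=5.3:
h(X) = 3.0866 nats

(In bits, this would be 4.4531 bits.)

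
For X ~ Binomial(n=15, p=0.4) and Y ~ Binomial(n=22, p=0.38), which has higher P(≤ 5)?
X has higher probability (P(X ≤ 5) = 0.4032 > P(Y ≤ 5) = 0.1020)

Compute P(≤ 5) for each distribution:

X ~ Binomial(n=15, p=0.4):
P(X ≤ 5) = 0.4032

Y ~ Binomial(n=22, p=0.38):
P(Y ≤ 5) = 0.1020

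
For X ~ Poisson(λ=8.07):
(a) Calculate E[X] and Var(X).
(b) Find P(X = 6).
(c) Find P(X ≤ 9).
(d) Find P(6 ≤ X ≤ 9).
(a) E[X] = 8.0700, Var(X) = 8.0700
(b) P(X = 6) = 0.119992
(c) P(X ≤ 9) = 0.707902
(d) P(6 ≤ X ≤ 9) = 0.522994

We have X ~ Poisson(λ=8.07).

(a) Moments:
E[X] = 8.0700
Var(X) = 8.0700
σ = √Var(X) = 2.8408

(b) Point probability using PMF:
P(X = 6) = 0.119992

(c) Cumulative probability using CDF:
P(X ≤ 9) = F(9) = 0.707902

(d) Range probability:
P(6 ≤ X ≤ 9) = P(X ≤ 9) - P(X ≤ 5)
                   = F(9) - F(5)
                   = 0.707902 - 0.184908
                   = 0.522994

This means approximately 52.3% of outcomes fall in the interval [6, 9].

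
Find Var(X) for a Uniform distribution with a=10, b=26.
21.3333

We have X ~ Uniform(a=10, b=26).

For a Uniform distribution with a=10, b=26:
Var(X) = 21.3333

The variance measures the spread of the distribution around the mean.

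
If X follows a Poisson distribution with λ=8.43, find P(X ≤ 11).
0.854571

We have X ~ Poisson(λ=8.43).

The CDF gives us P(X ≤ k).

Using the CDF:
P(X ≤ 11) = 0.854571

This means there's approximately a 85.5% chance that X is at most 11.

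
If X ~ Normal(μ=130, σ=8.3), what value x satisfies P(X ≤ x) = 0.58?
131.6757

We have X ~ Normal(μ=130, σ=8.3).

We want to find x such that P(X ≤ x) = 0.58.

This is the 58th percentile, which means 58% of values fall below this point.

Using the inverse CDF (quantile function):
x = F⁻¹(0.58) = 131.6757

Verification: P(X ≤ 131.6757) = 0.58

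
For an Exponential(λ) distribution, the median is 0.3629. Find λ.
λ = 1.9100

For X ~ Exponential(λ), the CDF is F(x) = 1 - e^(-λx).
The median m satisfies F(m) = 0.5:
1 - e^(-λm) = 0.5
e^(-λm) = 0.5
λm = ln(2)
m = ln(2) / λ

Given m = 0.3629:
λ = ln(2) / 0.3629 = 0.693147 / 0.3629 = 1.9100

Verification: ln(2) / 1.9100 = 0.3629 ✓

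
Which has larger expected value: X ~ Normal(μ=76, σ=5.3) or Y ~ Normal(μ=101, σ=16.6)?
Y has larger mean (101.0000 > 76.0000)

Compute the expected value for each distribution:

X ~ Normal(μ=76, σ=5.3):
E[X] = 76.0000

Y ~ Normal(μ=101, σ=16.6):
E[Y] = 101.0000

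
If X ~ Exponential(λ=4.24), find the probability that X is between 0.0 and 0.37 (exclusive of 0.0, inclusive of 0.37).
0.791705

We have X ~ Exponential(λ=4.24).

To find P(0.0 < X ≤ 0.37), we use:
P(0.0 < X ≤ 0.37) = P(X ≤ 0.37) - P(X ≤ 0.0)
                 = F(0.37) - F(0.0)
                 = 0.791705 - 0.000000
                 = 0.791705

So there's approximately a 79.2% chance that X falls in this range.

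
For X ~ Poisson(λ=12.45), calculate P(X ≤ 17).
0.918142

We have X ~ Poisson(λ=12.45).

The CDF gives us P(X ≤ k).

Using the CDF:
P(X ≤ 17) = 0.918142

This means there's approximately a 91.8% chance that X is at most 17.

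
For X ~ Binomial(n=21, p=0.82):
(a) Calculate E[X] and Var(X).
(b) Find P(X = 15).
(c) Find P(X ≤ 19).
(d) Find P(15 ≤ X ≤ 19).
(a) E[X] = 17.2200, Var(X) = 3.0996
(b) P(X = 15) = 0.094049
(c) P(X ≤ 19) = 0.913097
(d) P(15 ≤ X ≤ 19) = 0.844677

We have X ~ Binomial(n=21, p=0.82).

(a) Moments:
E[X] = 17.2200
Var(X) = 3.0996
σ = √Var(X) = 1.7606

(b) Point probability using PMF:
P(X = 15) = 0.094049

(c) Cumulative probability using CDF:
P(X ≤ 19) = F(19) = 0.913097

(d) Range probability:
P(15 ≤ X ≤ 19) = P(X ≤ 19) - P(X ≤ 14)
                   = F(19) - F(14)
                   = 0.913097 - 0.068420
                   = 0.844677

This means approximately 84.5% of outcomes fall in the interval [15, 19].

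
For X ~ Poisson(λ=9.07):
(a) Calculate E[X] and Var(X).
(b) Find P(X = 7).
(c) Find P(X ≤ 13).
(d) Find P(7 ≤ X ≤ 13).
(a) E[X] = 9.0700, Var(X) = 9.0700
(b) P(X = 7) = 0.115284
(c) P(X ≤ 13) = 0.922568
(d) P(7 ≤ X ≤ 13) = 0.722089

We have X ~ Poisson(λ=9.07).

(a) Moments:
E[X] = 9.0700
Var(X) = 9.0700
σ = √Var(X) = 3.0116

(b) Point probability using PMF:
P(X = 7) = 0.115284

(c) Cumulative probability using CDF:
P(X ≤ 13) = F(13) = 0.922568

(d) Range probability:
P(7 ≤ X ≤ 13) = P(X ≤ 13) - P(X ≤ 6)
                   = F(13) - F(6)
                   = 0.922568 - 0.200479
                   = 0.722089

This means approximately 72.2% of outcomes fall in the interval [7, 13].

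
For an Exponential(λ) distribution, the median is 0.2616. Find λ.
λ = 2.6496

For X ~ Exponential(λ), the CDF is F(x) = 1 - e^(-λx).
The median m satisfies F(m) = 0.5:
1 - e^(-λm) = 0.5
e^(-λm) = 0.5
λm = ln(2)
m = ln(2) / λ

Given m = 0.2616:
λ = ln(2) / 0.2616 = 0.693147 / 0.2616 = 2.6496

Verification: ln(2) / 2.6496 = 0.2616 ✓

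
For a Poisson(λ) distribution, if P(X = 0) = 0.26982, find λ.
λ = 1.3100

For a Poisson(λ) distribution, the PMF at 0 is:
P(X = 0) = λ^0 e^(-λ) / 0! = e^(-λ)

Given P(X = 0) = 0.26982:
e^(-λ) = 0.26982
-λ = ln(0.26982)
λ = -ln(0.26982) = 1.3100

Verification: e^(-1.3100) = 0.26982 ✓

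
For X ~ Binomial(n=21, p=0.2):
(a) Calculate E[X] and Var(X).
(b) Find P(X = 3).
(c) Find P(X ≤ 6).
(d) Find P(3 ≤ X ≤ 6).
(a) E[X] = 4.2000, Var(X) = 3.3600
(b) P(X = 3) = 0.191673
(c) P(X ≤ 6) = 0.891488
(d) P(3 ≤ X ≤ 6) = 0.712785

We have X ~ Binomial(n=21, p=0.2).

(a) Moments:
E[X] = 4.2000
Var(X) = 3.3600
σ = √Var(X) = 1.8330

(b) Point probability using PMF:
P(X = 3) = 0.191673

(c) Cumulative probability using CDF:
P(X ≤ 6) = F(6) = 0.891488

(d) Range probability:
P(3 ≤ X ≤ 6) = P(X ≤ 6) - P(X ≤ 2)
                   = F(6) - F(2)
                   = 0.891488 - 0.178703
                   = 0.712785

This means approximately 71.3% of outcomes fall in the interval [3, 6].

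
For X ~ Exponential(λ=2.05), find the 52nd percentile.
0.3580

We have X ~ Exponential(λ=2.05).

We want to find x such that P(X ≤ x) = 0.52.

This is the 52nd percentile, which means 52% of values fall below this point.

Using the inverse CDF (quantile function):
x = F⁻¹(0.52) = 0.3580

Verification: P(X ≤ 0.3580) = 0.52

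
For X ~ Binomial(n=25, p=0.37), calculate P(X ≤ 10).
0.701899

We have X ~ Binomial(n=25, p=0.37).

The CDF gives us P(X ≤ k).

Using the CDF:
P(X ≤ 10) = 0.701899

This means there's approximately a 70.2% chance that X is at most 10.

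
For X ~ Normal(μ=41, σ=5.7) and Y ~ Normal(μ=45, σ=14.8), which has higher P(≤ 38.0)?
Y has higher probability (P(Y ≤ 38.0) = 0.3181 > P(X ≤ 38.0) = 0.2993)

Compute P(≤ 38.0) for each distribution:

X ~ Normal(μ=41, σ=5.7):
P(X ≤ 38.0) = 0.2993

Y ~ Normal(μ=45, σ=14.8):
P(Y ≤ 38.0) = 0.3181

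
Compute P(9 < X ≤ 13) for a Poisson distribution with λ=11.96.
0.439847

We have X ~ Poisson(λ=11.96).

To find P(9 < X ≤ 13), we use:
P(9 < X ≤ 13) = P(X ≤ 13) - P(X ≤ 9)
                 = F(13) - F(9)
                 = 0.685751 - 0.245904
                 = 0.439847

So there's approximately a 44.0% chance that X falls in this range.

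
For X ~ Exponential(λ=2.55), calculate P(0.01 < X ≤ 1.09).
0.912753

We have X ~ Exponential(λ=2.55).

To find P(0.01 < X ≤ 1.09), we use:
P(0.01 < X ≤ 1.09) = P(X ≤ 1.09) - P(X ≤ 0.01)
                 = F(1.09) - F(0.01)
                 = 0.937930 - 0.025178
                 = 0.912753

So there's approximately a 91.3% chance that X falls in this range.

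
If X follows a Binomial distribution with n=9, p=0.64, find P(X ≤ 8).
0.981986

We have X ~ Binomial(n=9, p=0.64).

The CDF gives us P(X ≤ k).

Using the CDF:
P(X ≤ 8) = 0.981986

This means there's approximately a 98.2% chance that X is at most 8.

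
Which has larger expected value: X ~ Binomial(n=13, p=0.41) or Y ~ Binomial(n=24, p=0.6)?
Y has larger mean (14.4000 > 5.3300)

Compute the expected value for each distribution:

X ~ Binomial(n=13, p=0.41):
E[X] = 5.3300

Y ~ Binomial(n=24, p=0.6):
E[Y] = 14.4000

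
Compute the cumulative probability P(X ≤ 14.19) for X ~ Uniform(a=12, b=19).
0.312857

We have X ~ Uniform(a=12, b=19).

The CDF gives us P(X ≤ k).

Using the CDF:
P(X ≤ 14.19) = 0.312857

This means there's approximately a 31.3% chance that X is at most 14.19.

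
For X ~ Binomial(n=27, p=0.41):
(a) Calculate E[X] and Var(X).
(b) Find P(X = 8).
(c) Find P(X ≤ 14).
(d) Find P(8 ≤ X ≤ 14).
(a) E[X] = 11.0700, Var(X) = 6.5313
(b) P(X = 8) = 0.078492
(c) P(X ≤ 14) = 0.909267
(d) P(8 ≤ X ≤ 14) = 0.830486

We have X ~ Binomial(n=27, p=0.41).

(a) Moments:
E[X] = 11.0700
Var(X) = 6.5313
σ = √Var(X) = 2.5556

(b) Point probability using PMF:
P(X = 8) = 0.078492

(c) Cumulative probability using CDF:
P(X ≤ 14) = F(14) = 0.909267

(d) Range probability:
P(8 ≤ X ≤ 14) = P(X ≤ 14) - P(X ≤ 7)
                   = F(14) - F(7)
                   = 0.909267 - 0.078780
                   = 0.830486

This means approximately 83.0% of outcomes fall in the interval [8, 14].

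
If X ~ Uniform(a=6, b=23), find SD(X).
4.9075

We have X ~ Uniform(a=6, b=23).

For a Uniform distribution with a=6, b=23:
σ = √Var(X) = 4.9075

The standard deviation is the square root of the variance.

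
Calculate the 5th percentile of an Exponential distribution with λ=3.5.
0.0147

We have X ~ Exponential(λ=3.5).

We want to find x such that P(X ≤ x) = 0.05.

This is the 5th percentile, which means 5% of values fall below this point.

Using the inverse CDF (quantile function):
x = F⁻¹(0.05) = 0.0147

Verification: P(X ≤ 0.0147) = 0.05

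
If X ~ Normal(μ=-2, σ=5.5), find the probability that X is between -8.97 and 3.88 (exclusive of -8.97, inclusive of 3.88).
0.754957

We have X ~ Normal(μ=-2, σ=5.5).

To find P(-8.97 < X ≤ 3.88), we use:
P(-8.97 < X ≤ 3.88) = P(X ≤ 3.88) - P(X ≤ -8.97)
                 = F(3.88) - F(-8.97)
                 = 0.857486 - 0.102529
                 = 0.754957

So there's approximately a 75.5% chance that X falls in this range.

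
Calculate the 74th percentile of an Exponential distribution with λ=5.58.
0.2414

We have X ~ Exponential(λ=5.58).

We want to find x such that P(X ≤ x) = 0.74.

This is the 74th percentile, which means 74% of values fall below this point.

Using the inverse CDF (quantile function):
x = F⁻¹(0.74) = 0.2414

Verification: P(X ≤ 0.2414) = 0.74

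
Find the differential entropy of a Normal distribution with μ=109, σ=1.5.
1.8244 nats

We have X ~ Normal(μ=109, σ=1.5).

The differential entropy measures the uncertainty or information content of the distribution.

For a Normal distribution with μ=109, σ=1.5:
h(X) = 1.8244 nats

(In bits, this would be 2.6321 bits.)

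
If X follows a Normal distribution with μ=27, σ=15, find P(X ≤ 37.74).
0.763004

We have X ~ Normal(μ=27, σ=15).

The CDF gives us P(X ≤ k).

Using the CDF:
P(X ≤ 37.74) = 0.763004

This means there's approximately a 76.3% chance that X is at most 37.74.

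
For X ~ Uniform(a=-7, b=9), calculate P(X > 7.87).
0.070625

We have X ~ Uniform(a=-7, b=9).

P(X > 7.87) = 1 - P(X ≤ 7.87)
                = 1 - F(7.87)
                = 1 - 0.929375
                = 0.070625

So there's approximately a 7.1% chance that X exceeds 7.87.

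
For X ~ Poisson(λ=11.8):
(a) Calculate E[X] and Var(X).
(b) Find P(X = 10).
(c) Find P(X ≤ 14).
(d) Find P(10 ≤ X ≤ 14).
(a) E[X] = 11.8000, Var(X) = 11.8000
(b) P(X = 10) = 0.108239
(c) P(X ≤ 14) = 0.789812
(d) P(10 ≤ X ≤ 14) = 0.529511

We have X ~ Poisson(λ=11.8).

(a) Moments:
E[X] = 11.8000
Var(X) = 11.8000
σ = √Var(X) = 3.4351

(b) Point probability using PMF:
P(X = 10) = 0.108239

(c) Cumulative probability using CDF:
P(X ≤ 14) = F(14) = 0.789812

(d) Range probability:
P(10 ≤ X ≤ 14) = P(X ≤ 14) - P(X ≤ 9)
                   = F(14) - F(9)
                   = 0.789812 - 0.260302
                   = 0.529511

This means approximately 53.0% of outcomes fall in the interval [10, 14].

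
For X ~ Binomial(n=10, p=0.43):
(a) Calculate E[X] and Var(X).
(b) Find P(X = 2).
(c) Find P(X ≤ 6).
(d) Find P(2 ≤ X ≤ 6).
(a) E[X] = 4.3000, Var(X) = 2.4510
(b) P(X = 2) = 0.092715
(c) P(X ≤ 6) = 0.919424
(d) P(2 ≤ X ≤ 6) = 0.888492

We have X ~ Binomial(n=10, p=0.43).

(a) Moments:
E[X] = 4.3000
Var(X) = 2.4510
σ = √Var(X) = 1.5656

(b) Point probability using PMF:
P(X = 2) = 0.092715

(c) Cumulative probability using CDF:
P(X ≤ 6) = F(6) = 0.919424

(d) Range probability:
P(2 ≤ X ≤ 6) = P(X ≤ 6) - P(X ≤ 1)
                   = F(6) - F(1)
                   = 0.919424 - 0.030932
                   = 0.888492

This means approximately 88.8% of outcomes fall in the interval [2, 6].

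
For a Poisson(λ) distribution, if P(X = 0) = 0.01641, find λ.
λ = 4.1099

For a Poisson(λ) distribution, the PMF at 0 is:
P(X = 0) = λ^0 e^(-λ) / 0! = e^(-λ)

Given P(X = 0) = 0.01641:
e^(-λ) = 0.01641
-λ = ln(0.01641)
λ = -ln(0.01641) = 4.1099

Verification: e^(-4.1099) = 0.01641 ✓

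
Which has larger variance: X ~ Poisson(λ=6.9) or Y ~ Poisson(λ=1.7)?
X has larger variance (6.9000 > 1.7000)

Compute the variance for each distribution:

X ~ Poisson(λ=6.9):
Var(X) = 6.9000

Y ~ Poisson(λ=1.7):
Var(Y) = 1.7000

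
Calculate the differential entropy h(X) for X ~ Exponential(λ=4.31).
-0.4609 nats

We have X ~ Exponential(λ=4.31).

The differential entropy measures the uncertainty or information content of the distribution.

For an Exponential distribution with λ=4.31:
h(X) = -0.4609 nats

(In bits, this would be -0.6650 bits.)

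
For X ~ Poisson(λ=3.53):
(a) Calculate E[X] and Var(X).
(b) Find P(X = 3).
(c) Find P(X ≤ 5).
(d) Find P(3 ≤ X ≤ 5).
(a) E[X] = 3.5300, Var(X) = 3.5300
(b) P(X = 3) = 0.214839
(c) P(X ≤ 5) = 0.853623
(d) P(3 ≤ X ≤ 5) = 0.538289

We have X ~ Poisson(λ=3.53).

(a) Moments:
E[X] = 3.5300
Var(X) = 3.5300
σ = √Var(X) = 1.8788

(b) Point probability using PMF:
P(X = 3) = 0.214839

(c) Cumulative probability using CDF:
P(X ≤ 5) = F(5) = 0.853623

(d) Range probability:
P(3 ≤ X ≤ 5) = P(X ≤ 5) - P(X ≤ 2)
                   = F(5) - F(2)
                   = 0.853623 - 0.315334
                   = 0.538289

This means approximately 53.8% of outcomes fall in the interval [3, 5].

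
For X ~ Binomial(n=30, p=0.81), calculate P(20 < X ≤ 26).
0.803304

We have X ~ Binomial(n=30, p=0.81).

To find P(20 < X ≤ 26), we use:
P(20 < X ≤ 26) = P(X ≤ 26) - P(X ≤ 20)
                 = F(26) - F(20)
                 = 0.848383 - 0.045079
                 = 0.803304

So there's approximately a 80.3% chance that X falls in this range.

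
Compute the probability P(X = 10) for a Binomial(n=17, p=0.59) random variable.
0.193590

We have X ~ Binomial(n=17, p=0.59).

For a Binomial distribution, the PMF gives us the probability of each outcome.

Using the PMF formula:
P(X = 10) = 0.193590

Rounded to 4 decimal places: 0.1936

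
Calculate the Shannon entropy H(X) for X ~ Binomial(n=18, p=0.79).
1.9534 nats

We have X ~ Binomial(n=18, p=0.79).

The Shannon entropy measures the uncertainty or information content of the distribution.

For a Binomial distribution with n=18, p=0.79:
H(X) = 1.9534 nats

(In bits, this would be 2.8181 bits.)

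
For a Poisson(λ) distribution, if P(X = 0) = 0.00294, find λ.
λ = 5.8293

For a Poisson(λ) distribution, the PMF at 0 is:
P(X = 0) = λ^0 e^(-λ) / 0! = e^(-λ)

Given P(X = 0) = 0.00294:
e^(-λ) = 0.00294
-λ = ln(0.00294)
λ = -ln(0.00294) = 5.8293

Verification: e^(-5.8293) = 0.00294 ✓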